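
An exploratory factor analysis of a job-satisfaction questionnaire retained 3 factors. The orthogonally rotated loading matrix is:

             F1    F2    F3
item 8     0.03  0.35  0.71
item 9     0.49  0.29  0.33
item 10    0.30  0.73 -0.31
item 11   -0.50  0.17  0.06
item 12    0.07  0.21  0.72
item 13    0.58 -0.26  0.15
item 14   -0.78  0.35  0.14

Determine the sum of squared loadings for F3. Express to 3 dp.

1.273

SS loadings for F3 = 0.71² + 0.33² + (-0.31)² + 0.06² + 0.72² + 0.15² + 0.14² = 0.5041 + 0.1089 + 0.0961 + 0.0036 + 0.5184 + 0.0225 + 0.0196 = 1.2732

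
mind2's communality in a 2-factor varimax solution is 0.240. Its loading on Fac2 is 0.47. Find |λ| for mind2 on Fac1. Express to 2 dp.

0.14

Under orthogonal rotation h² = Σλ², so λ_Fac1² = h² − (0.2209) = 0.240 − 0.2209 = 0.0191.
|λ| = √0.0191 = 0.1382.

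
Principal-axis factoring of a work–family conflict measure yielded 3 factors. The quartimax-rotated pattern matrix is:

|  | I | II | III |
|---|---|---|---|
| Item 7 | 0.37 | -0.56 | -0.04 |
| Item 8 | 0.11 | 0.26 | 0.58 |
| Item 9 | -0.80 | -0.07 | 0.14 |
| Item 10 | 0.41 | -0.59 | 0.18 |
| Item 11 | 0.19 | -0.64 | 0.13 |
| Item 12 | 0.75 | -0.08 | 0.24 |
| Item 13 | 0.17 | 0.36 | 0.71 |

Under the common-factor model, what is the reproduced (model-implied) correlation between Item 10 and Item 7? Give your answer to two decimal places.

r̂ = Σ λ_i·λ_j across factors = (0.41)(0.37) + (-0.59)(-0.56) + (0.18)(-0.04)
  = +0.1517 +0.3304 -0.0072 = 0.4749

0.47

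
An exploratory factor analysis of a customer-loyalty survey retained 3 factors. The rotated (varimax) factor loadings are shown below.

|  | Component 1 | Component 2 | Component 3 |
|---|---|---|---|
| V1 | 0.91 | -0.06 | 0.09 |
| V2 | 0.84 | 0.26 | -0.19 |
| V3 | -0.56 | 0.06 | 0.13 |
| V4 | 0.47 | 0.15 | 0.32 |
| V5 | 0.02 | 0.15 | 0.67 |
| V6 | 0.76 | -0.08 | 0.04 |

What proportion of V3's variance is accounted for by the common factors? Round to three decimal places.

0.334

h² = (-0.56)² + 0.06² + 0.13² = 0.3136 + 0.0036 + 0.0169 = 0.3341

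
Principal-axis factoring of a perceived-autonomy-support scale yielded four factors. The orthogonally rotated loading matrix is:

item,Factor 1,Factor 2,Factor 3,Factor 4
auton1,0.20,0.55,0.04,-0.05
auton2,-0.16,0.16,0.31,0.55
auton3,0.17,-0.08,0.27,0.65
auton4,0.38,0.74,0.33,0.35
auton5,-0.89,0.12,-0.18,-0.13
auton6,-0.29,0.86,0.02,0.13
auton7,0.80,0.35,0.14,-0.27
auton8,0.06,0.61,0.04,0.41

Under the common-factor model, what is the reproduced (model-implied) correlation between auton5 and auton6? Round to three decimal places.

r̂ = Σ λ_i·λ_j across factors = (-0.89)(-0.29) + (0.12)(0.86) + (-0.18)(0.02) + (-0.13)(0.13)
  = +0.2581 +0.1032 -0.0036 -0.0169 = 0.3408

0.341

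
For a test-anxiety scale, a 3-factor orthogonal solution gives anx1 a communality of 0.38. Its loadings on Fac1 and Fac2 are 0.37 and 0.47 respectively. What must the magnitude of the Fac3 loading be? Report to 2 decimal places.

Under orthogonal rotation h² = Σλ², so λ_Fac3² = h² − (0.3578) = 0.38 − 0.3578 = 0.0222.
|λ| = √0.0222 = 0.1490.

0.15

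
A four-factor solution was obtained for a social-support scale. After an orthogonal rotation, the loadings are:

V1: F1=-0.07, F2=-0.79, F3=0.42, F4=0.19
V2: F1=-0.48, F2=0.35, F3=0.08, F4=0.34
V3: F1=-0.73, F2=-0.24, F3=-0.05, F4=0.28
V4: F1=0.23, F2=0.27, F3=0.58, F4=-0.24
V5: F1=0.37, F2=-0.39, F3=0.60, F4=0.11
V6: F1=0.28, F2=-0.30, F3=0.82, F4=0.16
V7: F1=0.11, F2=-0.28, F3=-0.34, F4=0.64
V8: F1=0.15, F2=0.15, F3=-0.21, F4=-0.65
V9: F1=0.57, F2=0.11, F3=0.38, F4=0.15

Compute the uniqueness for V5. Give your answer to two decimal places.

h² = 0.37² + (-0.39)² + 0.60² + 0.11² = 0.1369 + 0.1521 + 0.3600 + 0.0121 = 0.6611
Uniqueness u² = 1 − h² = 1 − 0.6611 = 0.3389

0.34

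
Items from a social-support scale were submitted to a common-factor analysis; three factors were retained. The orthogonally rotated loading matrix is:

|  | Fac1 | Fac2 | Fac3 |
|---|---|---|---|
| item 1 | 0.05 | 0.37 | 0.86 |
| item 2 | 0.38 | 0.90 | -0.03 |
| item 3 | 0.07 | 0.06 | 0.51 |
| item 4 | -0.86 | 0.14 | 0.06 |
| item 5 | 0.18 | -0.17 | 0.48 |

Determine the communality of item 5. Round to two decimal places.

0.29

h² = 0.18² + (-0.17)² + 0.48² = 0.0324 + 0.0289 + 0.2304 = 0.2917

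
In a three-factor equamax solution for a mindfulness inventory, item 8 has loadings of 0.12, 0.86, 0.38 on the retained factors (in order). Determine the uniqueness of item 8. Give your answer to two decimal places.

0.10

h² = 0.12² + 0.86² + 0.38² = 0.0144 + 0.7396 + 0.1444 = 0.8984
Uniqueness u² = 1 − h² = 1 − 0.8984 = 0.1016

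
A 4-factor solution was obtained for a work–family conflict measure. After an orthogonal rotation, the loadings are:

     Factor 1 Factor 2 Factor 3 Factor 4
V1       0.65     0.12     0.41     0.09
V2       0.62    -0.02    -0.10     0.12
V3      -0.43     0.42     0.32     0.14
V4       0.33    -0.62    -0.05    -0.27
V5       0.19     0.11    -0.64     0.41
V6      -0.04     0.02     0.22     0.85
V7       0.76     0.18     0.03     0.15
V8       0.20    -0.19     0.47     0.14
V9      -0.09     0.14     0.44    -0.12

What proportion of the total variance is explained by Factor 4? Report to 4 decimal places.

SS loadings for Factor 4 = 0.09² + 0.12² + 0.14² + (-0.27)² + 0.41² + 0.85² + 0.15² + 0.14² + (-0.12)² = 1.0621
Proportion of variance = 1.0621 / 9 = 0.1180.

0.1180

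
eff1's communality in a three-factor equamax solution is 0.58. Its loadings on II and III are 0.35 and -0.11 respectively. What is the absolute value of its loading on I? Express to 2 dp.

0.67

Under orthogonal rotation h² = Σλ², so λ_I² = h² − (0.1346) = 0.58 − 0.1346 = 0.4454.
|λ| = √0.4454 = 0.6674.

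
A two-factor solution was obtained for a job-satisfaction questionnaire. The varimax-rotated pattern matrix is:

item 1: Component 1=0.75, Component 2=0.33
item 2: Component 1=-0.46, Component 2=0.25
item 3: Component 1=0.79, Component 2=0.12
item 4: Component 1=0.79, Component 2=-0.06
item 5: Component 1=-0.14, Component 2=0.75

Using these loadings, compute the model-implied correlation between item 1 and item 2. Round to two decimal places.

r̂ = Σ λ_i·λ_j across factors = (0.75)(-0.46) + (0.33)(0.25)
  = -0.3450 +0.0825 = -0.2625

-0.26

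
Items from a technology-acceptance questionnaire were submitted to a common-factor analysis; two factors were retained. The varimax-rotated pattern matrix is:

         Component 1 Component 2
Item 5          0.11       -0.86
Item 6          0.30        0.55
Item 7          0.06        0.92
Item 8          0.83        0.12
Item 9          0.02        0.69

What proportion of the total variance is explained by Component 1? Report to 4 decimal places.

SS loadings for Component 1 = 0.11² + 0.30² + 0.06² + 0.83² + 0.02² = 0.7950
Proportion of variance = 0.7950 / 5 = 0.1590.

0.1590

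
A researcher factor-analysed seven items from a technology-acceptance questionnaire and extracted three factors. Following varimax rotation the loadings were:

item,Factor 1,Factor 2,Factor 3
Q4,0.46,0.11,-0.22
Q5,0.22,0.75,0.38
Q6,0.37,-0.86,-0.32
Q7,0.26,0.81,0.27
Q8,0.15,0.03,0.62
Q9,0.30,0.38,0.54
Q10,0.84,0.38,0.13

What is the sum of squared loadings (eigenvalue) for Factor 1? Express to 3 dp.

1.283

SS loadings for Factor 1 = 0.46² + 0.22² + 0.37² + 0.26² + 0.15² + 0.30² + 0.84² = 0.2116 + 0.0484 + 0.1369 + 0.0676 + 0.0225 + 0.0900 + 0.7056 = 1.2826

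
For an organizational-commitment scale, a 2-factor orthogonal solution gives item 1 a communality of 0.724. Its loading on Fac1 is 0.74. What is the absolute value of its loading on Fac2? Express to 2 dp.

Under orthogonal rotation h² = Σλ², so λ_Fac2² = h² − (0.5476) = 0.724 − 0.5476 = 0.1764.
|λ| = √0.1764 = 0.4200.

0.42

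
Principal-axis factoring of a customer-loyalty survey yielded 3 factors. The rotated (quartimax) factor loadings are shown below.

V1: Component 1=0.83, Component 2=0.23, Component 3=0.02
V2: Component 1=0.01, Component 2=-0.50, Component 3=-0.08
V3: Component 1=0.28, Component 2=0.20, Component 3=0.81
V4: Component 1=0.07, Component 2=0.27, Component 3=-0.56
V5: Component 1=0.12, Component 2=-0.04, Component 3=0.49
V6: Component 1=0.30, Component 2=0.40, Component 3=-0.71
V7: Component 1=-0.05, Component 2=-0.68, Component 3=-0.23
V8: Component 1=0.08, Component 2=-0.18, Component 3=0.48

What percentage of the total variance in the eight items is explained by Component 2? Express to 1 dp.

SS loadings for Component 2 = 0.23² + (-0.50)² + 0.20² + 0.27² + (-0.04)² + 0.40² + (-0.68)² + (-0.18)² = 1.0722
With 8 standardized items, total variance = 8. Proportion = 1.0722/8 = 0.1340 → 13.40%.

13.4%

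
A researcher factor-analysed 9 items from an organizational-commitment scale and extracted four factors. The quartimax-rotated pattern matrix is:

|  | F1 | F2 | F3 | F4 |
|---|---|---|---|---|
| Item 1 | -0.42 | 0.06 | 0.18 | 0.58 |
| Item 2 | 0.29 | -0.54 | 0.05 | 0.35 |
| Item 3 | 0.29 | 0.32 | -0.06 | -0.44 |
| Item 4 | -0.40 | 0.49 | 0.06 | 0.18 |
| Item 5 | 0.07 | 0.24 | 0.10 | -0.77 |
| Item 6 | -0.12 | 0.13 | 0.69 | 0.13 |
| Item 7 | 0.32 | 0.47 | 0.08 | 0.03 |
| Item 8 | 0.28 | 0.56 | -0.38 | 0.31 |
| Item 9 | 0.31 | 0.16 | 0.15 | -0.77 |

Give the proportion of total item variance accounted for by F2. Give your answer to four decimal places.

0.1414

SS loadings for F2 = 0.06² + (-0.54)² + 0.32² + 0.49² + 0.24² + 0.13² + 0.47² + 0.56² + 0.16² = 1.2723
Proportion of variance = 1.2723 / 9 = 0.1414.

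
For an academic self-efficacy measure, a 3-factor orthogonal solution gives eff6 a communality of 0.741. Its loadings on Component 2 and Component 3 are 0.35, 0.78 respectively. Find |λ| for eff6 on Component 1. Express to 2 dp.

Under orthogonal rotation h² = Σλ², so λ_Component 1² = h² − (0.7309) = 0.741 − 0.7309 = 0.0101.
|λ| = √0.0101 = 0.1005.

0.10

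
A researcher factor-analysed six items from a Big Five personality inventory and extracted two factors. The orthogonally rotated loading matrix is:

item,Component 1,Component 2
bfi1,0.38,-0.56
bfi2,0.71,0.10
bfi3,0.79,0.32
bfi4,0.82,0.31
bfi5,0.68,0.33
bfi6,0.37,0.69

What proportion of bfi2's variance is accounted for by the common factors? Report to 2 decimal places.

h² = 0.71² + 0.10² = 0.5041 + 0.0100 = 0.5141

0.51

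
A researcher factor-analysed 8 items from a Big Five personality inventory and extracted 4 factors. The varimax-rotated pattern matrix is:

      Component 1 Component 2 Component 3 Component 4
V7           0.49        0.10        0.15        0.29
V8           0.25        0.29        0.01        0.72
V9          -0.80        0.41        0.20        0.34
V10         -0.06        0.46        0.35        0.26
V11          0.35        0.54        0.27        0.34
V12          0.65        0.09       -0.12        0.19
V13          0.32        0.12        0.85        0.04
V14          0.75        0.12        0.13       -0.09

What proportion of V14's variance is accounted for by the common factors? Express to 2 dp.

0.60

h² = 0.75² + 0.12² + 0.13² + (-0.09)² = 0.5625 + 0.0144 + 0.0169 + 0.0081 = 0.6019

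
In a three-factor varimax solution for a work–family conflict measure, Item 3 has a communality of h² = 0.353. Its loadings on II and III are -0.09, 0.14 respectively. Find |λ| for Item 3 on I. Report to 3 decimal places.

Under orthogonal rotation h² = Σλ², so λ_I² = h² − (0.0277) = 0.353 − 0.0277 = 0.3253.
|λ| = √0.3253 = 0.5704.

0.570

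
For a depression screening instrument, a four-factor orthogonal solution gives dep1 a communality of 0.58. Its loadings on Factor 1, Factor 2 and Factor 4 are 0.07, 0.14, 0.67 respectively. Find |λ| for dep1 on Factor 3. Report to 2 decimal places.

Under orthogonal rotation h² = Σλ², so λ_Factor 3² = h² − (0.4734) = 0.58 − 0.4734 = 0.1066.
|λ| = √0.1066 = 0.3265.

0.33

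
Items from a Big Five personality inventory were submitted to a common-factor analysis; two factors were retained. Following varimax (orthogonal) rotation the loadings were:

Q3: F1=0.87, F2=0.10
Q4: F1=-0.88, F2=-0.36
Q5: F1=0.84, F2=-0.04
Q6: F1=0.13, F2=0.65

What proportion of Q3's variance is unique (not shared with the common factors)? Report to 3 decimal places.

0.233

h² = 0.87² + 0.10² = 0.7569 + 0.0100 = 0.7669
Uniqueness u² = 1 − h² = 1 − 0.7669 = 0.2331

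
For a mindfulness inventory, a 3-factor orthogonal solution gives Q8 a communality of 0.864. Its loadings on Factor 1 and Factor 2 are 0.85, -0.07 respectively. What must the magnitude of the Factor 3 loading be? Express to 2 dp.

Under orthogonal rotation h² = Σλ², so λ_Factor 3² = h² − (0.7274) = 0.864 − 0.7274 = 0.1366.
|λ| = √0.1366 = 0.3696.

0.37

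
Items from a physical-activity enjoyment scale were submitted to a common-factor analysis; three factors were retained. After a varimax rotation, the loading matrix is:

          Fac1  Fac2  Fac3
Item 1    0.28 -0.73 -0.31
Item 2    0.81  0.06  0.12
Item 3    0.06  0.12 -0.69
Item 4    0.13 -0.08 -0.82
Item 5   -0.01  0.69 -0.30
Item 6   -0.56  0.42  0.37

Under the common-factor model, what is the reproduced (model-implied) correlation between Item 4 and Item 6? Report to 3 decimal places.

-0.410

r̂ = Σ λ_i·λ_j across factors = (0.13)(-0.56) + (-0.08)(0.42) + (-0.82)(0.37)
  = -0.0728 -0.0336 -0.3034 = -0.4098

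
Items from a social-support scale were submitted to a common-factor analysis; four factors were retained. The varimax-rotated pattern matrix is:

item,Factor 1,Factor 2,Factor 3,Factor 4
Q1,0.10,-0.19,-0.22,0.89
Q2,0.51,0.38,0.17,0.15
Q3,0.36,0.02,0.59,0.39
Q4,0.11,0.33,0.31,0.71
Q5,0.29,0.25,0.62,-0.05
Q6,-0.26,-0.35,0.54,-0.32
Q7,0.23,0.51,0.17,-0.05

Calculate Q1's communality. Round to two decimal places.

0.89

h² = 0.10² + (-0.19)² + (-0.22)² + 0.89² = 0.0100 + 0.0361 + 0.0484 + 0.7921 = 0.8866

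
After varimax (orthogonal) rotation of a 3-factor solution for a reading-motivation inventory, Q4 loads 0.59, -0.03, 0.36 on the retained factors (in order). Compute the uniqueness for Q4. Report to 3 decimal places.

0.521

h² = 0.59² + (-0.03)² + 0.36² = 0.3481 + 0.0009 + 0.1296 = 0.4786
Uniqueness u² = 1 − h² = 1 − 0.4786 = 0.5214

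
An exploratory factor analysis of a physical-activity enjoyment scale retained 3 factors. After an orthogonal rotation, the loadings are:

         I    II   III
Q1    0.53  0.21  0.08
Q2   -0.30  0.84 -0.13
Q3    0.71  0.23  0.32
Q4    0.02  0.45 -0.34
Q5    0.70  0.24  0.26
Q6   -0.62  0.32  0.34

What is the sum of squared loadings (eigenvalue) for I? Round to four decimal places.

SS loadings for I = 0.53² + (-0.30)² + 0.71² + 0.02² + 0.70² + (-0.62)² = 0.2809 + 0.0900 + 0.5041 + 0.0004 + 0.4900 + 0.3844 = 1.7498

1.7498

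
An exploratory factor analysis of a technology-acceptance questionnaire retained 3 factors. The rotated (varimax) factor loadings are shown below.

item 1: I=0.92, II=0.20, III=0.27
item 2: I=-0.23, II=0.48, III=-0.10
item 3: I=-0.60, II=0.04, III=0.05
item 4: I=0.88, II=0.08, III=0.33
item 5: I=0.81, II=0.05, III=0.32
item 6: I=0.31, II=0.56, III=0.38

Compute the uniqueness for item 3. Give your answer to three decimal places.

h² = (-0.60)² + 0.04² + 0.05² = 0.3600 + 0.0016 + 0.0025 = 0.3641
Uniqueness u² = 1 − h² = 1 − 0.3641 = 0.6359

0.636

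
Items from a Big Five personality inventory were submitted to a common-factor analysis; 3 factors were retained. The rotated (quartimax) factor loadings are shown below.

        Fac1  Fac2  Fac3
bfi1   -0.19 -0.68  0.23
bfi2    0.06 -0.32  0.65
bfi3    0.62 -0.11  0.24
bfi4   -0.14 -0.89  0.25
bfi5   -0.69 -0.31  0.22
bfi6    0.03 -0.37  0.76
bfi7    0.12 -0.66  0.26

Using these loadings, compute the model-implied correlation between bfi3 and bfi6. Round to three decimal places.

0.242

r̂ = Σ λ_i·λ_j across factors = (0.62)(0.03) + (-0.11)(-0.37) + (0.24)(0.76)
  = +0.0186 +0.0407 +0.1824 = 0.2417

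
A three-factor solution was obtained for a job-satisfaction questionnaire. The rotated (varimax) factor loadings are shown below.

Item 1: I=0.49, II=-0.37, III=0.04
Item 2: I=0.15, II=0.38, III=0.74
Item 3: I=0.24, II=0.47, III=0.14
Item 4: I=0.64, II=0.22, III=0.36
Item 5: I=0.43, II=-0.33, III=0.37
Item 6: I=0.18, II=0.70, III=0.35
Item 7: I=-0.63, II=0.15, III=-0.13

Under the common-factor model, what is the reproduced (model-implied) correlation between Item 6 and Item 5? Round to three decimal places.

r̂ = Σ λ_i·λ_j across factors = (0.18)(0.43) + (0.70)(-0.33) + (0.35)(0.37)
  = +0.0774 -0.2310 +0.1295 = -0.0241

-0.024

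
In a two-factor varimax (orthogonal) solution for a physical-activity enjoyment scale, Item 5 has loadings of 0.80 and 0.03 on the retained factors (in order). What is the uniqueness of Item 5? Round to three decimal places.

h² = 0.80² + 0.03² = 0.6400 + 0.0009 = 0.6409
Uniqueness u² = 1 − h² = 1 − 0.6409 = 0.3591

0.359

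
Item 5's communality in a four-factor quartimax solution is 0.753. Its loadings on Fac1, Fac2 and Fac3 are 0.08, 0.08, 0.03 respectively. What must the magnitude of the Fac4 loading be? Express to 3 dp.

0.860

Under orthogonal rotation h² = Σλ², so λ_Fac4² = h² − (0.0137) = 0.753 − 0.0137 = 0.7393.
|λ| = √0.7393 = 0.8598.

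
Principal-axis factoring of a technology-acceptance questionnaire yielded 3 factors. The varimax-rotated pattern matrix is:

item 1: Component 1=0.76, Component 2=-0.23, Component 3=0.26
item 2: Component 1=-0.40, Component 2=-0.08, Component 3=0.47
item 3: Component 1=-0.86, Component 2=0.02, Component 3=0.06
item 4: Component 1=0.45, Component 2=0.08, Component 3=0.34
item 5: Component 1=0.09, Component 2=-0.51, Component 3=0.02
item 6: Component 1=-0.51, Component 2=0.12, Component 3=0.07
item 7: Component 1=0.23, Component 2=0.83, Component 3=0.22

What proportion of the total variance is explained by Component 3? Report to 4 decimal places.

SS loadings for Component 3 = 0.26² + 0.47² + 0.06² + 0.34² + 0.02² + 0.07² + 0.22² = 0.4614
Proportion of variance = 0.4614 / 7 = 0.0659.

0.0659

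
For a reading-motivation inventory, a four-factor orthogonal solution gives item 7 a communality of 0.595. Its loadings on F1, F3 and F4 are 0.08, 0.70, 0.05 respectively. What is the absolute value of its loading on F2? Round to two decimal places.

0.31

Under orthogonal rotation h² = Σλ², so λ_F2² = h² − (0.4989) = 0.595 − 0.4989 = 0.0961.
|λ| = √0.0961 = 0.3100.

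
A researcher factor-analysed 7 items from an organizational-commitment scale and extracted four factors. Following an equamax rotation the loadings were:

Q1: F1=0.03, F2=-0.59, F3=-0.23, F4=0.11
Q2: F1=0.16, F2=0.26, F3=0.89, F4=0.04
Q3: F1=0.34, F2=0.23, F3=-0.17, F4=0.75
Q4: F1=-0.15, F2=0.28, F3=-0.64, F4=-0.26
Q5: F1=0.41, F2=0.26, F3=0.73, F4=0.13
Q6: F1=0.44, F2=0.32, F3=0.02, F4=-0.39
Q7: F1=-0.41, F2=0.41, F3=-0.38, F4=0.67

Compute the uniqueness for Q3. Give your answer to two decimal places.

0.24

h² = 0.34² + 0.23² + (-0.17)² + 0.75² = 0.1156 + 0.0529 + 0.0289 + 0.5625 = 0.7599
Uniqueness u² = 1 − h² = 1 − 0.7599 = 0.2401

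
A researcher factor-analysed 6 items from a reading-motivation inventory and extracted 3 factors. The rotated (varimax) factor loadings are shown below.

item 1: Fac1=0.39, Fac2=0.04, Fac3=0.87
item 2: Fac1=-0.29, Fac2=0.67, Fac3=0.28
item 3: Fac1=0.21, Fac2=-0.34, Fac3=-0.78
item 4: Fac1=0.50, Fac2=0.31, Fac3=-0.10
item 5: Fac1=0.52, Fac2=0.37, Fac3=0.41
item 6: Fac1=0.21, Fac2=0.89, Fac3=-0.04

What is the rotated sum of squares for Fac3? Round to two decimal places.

1.62

SS loadings for Fac3 = 0.87² + 0.28² + (-0.78)² + (-0.10)² + 0.41² + (-0.04)² = 0.7569 + 0.0784 + 0.6084 + 0.0100 + 0.1681 + 0.0016 = 1.6234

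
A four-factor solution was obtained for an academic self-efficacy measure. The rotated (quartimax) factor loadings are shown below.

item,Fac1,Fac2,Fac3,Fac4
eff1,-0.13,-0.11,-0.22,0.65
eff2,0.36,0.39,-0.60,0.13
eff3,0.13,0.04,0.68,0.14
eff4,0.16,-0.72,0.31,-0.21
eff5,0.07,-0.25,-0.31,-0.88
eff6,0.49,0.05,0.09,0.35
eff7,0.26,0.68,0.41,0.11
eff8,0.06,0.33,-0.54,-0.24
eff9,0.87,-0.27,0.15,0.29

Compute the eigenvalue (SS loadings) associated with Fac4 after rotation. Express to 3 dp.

1.554

SS loadings for Fac4 = 0.65² + 0.13² + 0.14² + (-0.21)² + (-0.88)² + 0.35² + 0.11² + (-0.24)² + 0.29² = 0.4225 + 0.0169 + 0.0196 + 0.0441 + 0.7744 + 0.1225 + 0.0121 + 0.0576 + 0.0841 = 1.5538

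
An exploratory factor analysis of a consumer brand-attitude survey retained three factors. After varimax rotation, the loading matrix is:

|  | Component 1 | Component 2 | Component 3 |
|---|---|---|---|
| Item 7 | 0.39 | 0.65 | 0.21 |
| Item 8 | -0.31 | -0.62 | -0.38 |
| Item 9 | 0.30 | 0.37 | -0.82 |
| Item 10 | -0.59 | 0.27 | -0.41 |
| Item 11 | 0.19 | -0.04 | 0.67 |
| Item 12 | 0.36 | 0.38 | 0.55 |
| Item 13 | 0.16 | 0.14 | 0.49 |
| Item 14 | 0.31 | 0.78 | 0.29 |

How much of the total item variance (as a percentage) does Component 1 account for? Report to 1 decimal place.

12.2%

SS loadings for Component 1 = 0.39² + (-0.31)² + 0.30² + (-0.59)² + 0.19² + 0.36² + 0.16² + 0.31² = 0.9737
With 8 standardized items, total variance = 8. Proportion = 0.9737/8 = 0.1217 → 12.17%.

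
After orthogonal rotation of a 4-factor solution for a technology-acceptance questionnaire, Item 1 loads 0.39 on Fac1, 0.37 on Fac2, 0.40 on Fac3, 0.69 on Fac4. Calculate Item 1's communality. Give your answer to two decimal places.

h² = 0.39² + 0.37² + 0.40² + 0.69² = 0.1521 + 0.1369 + 0.1600 + 0.4761 = 0.9251

0.93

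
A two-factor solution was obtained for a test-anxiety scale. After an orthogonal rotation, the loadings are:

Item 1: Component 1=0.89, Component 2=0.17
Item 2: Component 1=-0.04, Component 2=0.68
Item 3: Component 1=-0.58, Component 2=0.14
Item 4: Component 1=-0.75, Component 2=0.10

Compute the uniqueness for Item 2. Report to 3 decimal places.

h² = (-0.04)² + 0.68² = 0.0016 + 0.4624 = 0.4640
Uniqueness u² = 1 − h² = 1 − 0.4640 = 0.5360

0.536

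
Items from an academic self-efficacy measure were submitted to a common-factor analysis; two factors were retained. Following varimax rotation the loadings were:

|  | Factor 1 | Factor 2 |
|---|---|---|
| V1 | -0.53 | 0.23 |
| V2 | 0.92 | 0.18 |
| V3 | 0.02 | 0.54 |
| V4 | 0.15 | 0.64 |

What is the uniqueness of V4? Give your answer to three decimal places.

0.568

h² = 0.15² + 0.64² = 0.0225 + 0.4096 = 0.4321
Uniqueness u² = 1 − h² = 1 − 0.4321 = 0.5679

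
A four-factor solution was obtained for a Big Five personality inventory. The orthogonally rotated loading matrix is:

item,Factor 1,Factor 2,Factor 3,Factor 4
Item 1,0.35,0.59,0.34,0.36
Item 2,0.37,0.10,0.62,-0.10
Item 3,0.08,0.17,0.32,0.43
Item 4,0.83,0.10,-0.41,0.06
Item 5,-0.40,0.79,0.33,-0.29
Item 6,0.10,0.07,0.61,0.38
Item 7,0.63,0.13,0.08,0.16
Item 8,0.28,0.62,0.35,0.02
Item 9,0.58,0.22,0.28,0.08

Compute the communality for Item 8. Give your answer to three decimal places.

0.586

h² = 0.28² + 0.62² + 0.35² + 0.02² = 0.0784 + 0.3844 + 0.1225 + 0.0004 = 0.5857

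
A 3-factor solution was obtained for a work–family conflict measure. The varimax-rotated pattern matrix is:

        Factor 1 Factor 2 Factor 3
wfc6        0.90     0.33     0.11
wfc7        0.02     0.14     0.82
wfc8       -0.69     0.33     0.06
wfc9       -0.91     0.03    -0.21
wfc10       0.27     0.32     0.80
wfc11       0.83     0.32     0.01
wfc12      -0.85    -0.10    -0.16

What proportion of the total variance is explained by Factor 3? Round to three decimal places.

0.200

SS loadings for Factor 3 = 0.11² + 0.82² + 0.06² + (-0.21)² + 0.80² + 0.01² + (-0.16)² = 1.3979
Proportion of variance = 1.3979 / 7 = 0.1997.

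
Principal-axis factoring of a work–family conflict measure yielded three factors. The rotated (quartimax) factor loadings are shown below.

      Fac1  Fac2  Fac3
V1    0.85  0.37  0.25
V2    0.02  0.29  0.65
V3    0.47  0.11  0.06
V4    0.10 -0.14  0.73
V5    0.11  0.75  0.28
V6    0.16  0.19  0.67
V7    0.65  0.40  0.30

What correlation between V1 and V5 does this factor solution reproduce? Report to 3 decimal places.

0.441

r̂ = Σ λ_i·λ_j across factors = (0.85)(0.11) + (0.37)(0.75) + (0.25)(0.28)
  = +0.0935 +0.2775 +0.0700 = 0.4410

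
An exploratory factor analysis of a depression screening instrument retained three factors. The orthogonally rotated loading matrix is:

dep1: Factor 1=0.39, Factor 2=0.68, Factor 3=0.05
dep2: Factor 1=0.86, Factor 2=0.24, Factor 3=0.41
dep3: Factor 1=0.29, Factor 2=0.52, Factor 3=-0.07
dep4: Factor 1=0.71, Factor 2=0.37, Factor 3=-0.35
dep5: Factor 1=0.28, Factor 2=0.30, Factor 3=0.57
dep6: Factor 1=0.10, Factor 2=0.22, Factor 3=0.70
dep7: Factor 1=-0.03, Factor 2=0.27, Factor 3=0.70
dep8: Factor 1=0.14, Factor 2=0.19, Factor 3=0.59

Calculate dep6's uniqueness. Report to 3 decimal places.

0.452

h² = 0.10² + 0.22² + 0.70² = 0.0100 + 0.0484 + 0.4900 = 0.5484
Uniqueness u² = 1 − h² = 1 − 0.5484 = 0.4516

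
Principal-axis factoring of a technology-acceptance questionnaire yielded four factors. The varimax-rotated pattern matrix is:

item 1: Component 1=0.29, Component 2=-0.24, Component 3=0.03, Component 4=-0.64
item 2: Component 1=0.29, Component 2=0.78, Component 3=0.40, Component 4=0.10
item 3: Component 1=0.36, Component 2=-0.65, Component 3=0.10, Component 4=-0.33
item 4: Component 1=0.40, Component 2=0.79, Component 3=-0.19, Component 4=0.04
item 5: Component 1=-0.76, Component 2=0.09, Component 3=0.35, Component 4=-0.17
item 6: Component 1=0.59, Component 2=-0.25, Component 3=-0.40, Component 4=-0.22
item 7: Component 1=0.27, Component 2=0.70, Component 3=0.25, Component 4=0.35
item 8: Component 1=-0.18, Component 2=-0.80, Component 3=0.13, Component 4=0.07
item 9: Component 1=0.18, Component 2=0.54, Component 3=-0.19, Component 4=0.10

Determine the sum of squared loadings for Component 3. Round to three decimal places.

SS loadings for Component 3 = 0.03² + 0.40² + 0.10² + (-0.19)² + 0.35² + (-0.40)² + 0.25² + 0.13² + (-0.19)² = 0.0009 + 0.1600 + 0.0100 + 0.0361 + 0.1225 + 0.1600 + 0.0625 + 0.0169 + 0.0361 = 0.6050

0.605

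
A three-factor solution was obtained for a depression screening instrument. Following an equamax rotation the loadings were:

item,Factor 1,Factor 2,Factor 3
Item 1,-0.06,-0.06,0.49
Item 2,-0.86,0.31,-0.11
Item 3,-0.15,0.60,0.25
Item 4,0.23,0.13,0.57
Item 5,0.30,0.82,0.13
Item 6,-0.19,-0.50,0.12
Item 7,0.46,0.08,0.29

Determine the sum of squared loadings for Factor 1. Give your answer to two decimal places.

1.16

SS loadings for Factor 1 = (-0.06)² + (-0.86)² + (-0.15)² + 0.23² + 0.30² + (-0.19)² + 0.46² = 0.0036 + 0.7396 + 0.0225 + 0.0529 + 0.0900 + 0.0361 + 0.2116 = 1.1563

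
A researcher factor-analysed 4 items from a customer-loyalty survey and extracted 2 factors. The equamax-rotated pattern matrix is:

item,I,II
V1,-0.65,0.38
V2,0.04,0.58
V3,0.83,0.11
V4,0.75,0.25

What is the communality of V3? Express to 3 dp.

h² = 0.83² + 0.11² = 0.6889 + 0.0121 = 0.7010

0.701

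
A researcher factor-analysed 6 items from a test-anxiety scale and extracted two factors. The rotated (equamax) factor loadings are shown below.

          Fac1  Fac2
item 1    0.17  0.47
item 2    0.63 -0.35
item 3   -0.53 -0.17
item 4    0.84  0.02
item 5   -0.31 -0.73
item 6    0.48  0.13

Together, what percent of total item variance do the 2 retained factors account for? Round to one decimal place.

44.4%

SS loadings by factor: 1.7388, 0.9225; total = 2.6613.
Total variance with 6 standardized items is 6, so the solution explains 2.6613/6 = 0.4435 = 44.35%.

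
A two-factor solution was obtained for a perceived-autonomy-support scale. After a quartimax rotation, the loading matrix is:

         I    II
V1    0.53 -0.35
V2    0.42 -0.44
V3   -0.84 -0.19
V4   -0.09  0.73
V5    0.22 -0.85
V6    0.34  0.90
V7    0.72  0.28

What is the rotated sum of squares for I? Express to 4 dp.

SS loadings for I = 0.53² + 0.42² + (-0.84)² + (-0.09)² + 0.22² + 0.34² + 0.72² = 0.2809 + 0.1764 + 0.7056 + 0.0081 + 0.0484 + 0.1156 + 0.5184 = 1.8534

1.8534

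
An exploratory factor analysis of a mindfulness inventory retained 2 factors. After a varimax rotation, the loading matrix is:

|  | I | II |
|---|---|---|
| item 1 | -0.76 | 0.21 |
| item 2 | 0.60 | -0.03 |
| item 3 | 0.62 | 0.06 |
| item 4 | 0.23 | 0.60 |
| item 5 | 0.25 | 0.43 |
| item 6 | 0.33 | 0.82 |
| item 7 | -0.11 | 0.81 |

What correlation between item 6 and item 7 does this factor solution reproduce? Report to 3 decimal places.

0.628

r̂ = Σ λ_i·λ_j across factors = (0.33)(-0.11) + (0.82)(0.81)
  = -0.0363 +0.6642 = 0.6279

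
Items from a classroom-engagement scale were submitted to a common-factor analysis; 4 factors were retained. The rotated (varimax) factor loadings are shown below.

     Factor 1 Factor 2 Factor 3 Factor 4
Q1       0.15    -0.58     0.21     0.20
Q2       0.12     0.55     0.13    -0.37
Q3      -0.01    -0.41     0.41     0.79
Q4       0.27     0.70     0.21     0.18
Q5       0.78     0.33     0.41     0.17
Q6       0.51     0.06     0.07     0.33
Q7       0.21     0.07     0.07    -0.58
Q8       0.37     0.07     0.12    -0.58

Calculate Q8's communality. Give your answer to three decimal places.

h² = 0.37² + 0.07² + 0.12² + (-0.58)² = 0.1369 + 0.0049 + 0.0144 + 0.3364 = 0.4926

0.493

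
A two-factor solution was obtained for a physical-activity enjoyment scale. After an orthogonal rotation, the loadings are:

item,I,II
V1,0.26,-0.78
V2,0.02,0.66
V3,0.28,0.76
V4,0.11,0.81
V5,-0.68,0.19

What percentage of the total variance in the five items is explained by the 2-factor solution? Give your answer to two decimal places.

Communalities: 0.6760, 0.4360, 0.6560, 0.6682, 0.4985; Σh² = 2.9347.
Total variance with 5 standardized items is 5, so the solution explains 2.9347/5 = 0.5869 = 58.69%.

58.69%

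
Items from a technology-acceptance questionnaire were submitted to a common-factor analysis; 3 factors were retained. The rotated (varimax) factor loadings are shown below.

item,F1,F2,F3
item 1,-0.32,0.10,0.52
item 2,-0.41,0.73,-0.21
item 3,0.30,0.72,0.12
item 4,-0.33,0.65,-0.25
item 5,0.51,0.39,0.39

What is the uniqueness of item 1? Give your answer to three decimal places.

0.617

h² = (-0.32)² + 0.10² + 0.52² = 0.1024 + 0.0100 + 0.2704 = 0.3828
Uniqueness u² = 1 − h² = 1 − 0.3828 = 0.6172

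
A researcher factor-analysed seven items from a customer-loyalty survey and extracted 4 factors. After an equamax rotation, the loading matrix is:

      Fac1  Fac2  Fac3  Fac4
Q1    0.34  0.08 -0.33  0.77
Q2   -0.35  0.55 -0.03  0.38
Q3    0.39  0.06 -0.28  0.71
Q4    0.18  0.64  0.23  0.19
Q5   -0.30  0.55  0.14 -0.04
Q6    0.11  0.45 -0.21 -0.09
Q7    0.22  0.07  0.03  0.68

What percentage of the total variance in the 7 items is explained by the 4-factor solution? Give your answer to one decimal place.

SS loadings by factor: 0.5731, 1.2320, 0.3057, 1.7496; total = 3.8604.
Total variance with 7 standardized items is 7, so the solution explains 3.8604/7 = 0.5515 = 55.15%.

55.1%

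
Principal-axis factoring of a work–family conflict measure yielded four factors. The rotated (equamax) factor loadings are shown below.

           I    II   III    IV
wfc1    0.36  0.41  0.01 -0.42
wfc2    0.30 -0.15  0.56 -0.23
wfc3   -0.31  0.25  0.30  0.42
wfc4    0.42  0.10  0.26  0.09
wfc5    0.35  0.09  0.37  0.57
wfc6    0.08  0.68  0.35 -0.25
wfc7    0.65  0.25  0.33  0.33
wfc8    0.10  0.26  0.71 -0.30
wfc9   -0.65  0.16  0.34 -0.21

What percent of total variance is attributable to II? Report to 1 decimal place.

9.9%

SS loadings for II = 0.41² + (-0.15)² + 0.25² + 0.10² + 0.09² + 0.68² + 0.25² + 0.26² + 0.16² = 0.8893
With 9 standardized items, total variance = 9. Proportion = 0.8893/9 = 0.0988 → 9.88%.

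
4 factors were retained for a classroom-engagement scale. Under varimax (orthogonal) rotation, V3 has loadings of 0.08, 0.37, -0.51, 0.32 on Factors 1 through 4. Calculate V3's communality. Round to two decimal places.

h² = 0.08² + 0.37² + (-0.51)² + 0.32² = 0.0064 + 0.1369 + 0.2601 + 0.1024 = 0.5058

0.51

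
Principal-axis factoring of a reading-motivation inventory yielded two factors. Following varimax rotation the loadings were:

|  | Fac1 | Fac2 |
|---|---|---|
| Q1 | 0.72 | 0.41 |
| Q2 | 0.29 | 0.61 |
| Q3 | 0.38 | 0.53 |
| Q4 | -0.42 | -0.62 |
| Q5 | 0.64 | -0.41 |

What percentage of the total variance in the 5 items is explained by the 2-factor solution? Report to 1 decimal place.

SS loadings by factor: 1.3329, 1.3736; total = 2.7065.
Total variance with 5 standardized items is 5, so the solution explains 2.7065/5 = 0.5413 = 54.13%.

54.1%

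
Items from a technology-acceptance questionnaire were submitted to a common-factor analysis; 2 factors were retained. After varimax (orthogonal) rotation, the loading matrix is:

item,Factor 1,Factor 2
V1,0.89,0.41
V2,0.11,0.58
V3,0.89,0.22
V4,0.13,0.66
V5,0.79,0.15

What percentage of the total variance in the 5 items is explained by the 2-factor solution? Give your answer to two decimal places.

Communalities: 0.9602, 0.3485, 0.8405, 0.4525, 0.6466; Σh² = 3.2483.
Total variance with 5 standardized items is 5, so the solution explains 3.2483/5 = 0.6497 = 64.97%.

64.97%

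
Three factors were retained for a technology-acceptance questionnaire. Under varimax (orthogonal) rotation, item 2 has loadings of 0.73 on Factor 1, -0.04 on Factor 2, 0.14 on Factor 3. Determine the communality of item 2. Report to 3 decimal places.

0.554

h² = 0.73² + (-0.04)² + 0.14² = 0.5329 + 0.0016 + 0.0196 = 0.5541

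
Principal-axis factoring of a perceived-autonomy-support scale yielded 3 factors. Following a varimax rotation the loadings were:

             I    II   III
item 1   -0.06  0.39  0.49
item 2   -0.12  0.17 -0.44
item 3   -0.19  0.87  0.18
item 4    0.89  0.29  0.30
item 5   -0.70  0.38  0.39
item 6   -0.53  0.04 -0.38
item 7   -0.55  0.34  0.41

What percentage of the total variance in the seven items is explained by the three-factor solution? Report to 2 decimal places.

SS loadings by factor: 1.9196, 1.2836, 1.0207; total = 4.2239.
Total variance with 7 standardized items is 7, so the solution explains 4.2239/7 = 0.6034 = 60.34%.

60.34%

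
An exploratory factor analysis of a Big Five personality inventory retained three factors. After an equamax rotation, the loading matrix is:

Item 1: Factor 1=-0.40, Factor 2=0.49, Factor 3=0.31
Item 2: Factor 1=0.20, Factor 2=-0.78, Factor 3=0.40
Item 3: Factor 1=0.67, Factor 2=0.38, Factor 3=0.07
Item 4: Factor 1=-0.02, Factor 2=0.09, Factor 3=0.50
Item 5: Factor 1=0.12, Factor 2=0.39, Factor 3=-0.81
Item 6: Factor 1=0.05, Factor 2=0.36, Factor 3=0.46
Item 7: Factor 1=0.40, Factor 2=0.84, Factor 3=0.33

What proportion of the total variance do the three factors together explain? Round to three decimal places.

SS loadings by factor: 0.8262, 1.9883, 1.4876; total = 4.3021.
Total variance with 7 standardized items is 7, so the solution explains 4.3021/7 = 0.6146.

0.615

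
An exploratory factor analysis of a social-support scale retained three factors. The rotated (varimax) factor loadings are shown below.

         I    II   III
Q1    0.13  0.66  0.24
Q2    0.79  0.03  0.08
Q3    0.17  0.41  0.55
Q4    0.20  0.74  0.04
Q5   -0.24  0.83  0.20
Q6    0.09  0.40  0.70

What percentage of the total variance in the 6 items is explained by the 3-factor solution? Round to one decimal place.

SS loadings by factor: 0.7756, 2.0011, 0.8981; total = 3.6748.
Total variance with 6 standardized items is 6, so the solution explains 3.6748/6 = 0.6125 = 61.25%.

61.2%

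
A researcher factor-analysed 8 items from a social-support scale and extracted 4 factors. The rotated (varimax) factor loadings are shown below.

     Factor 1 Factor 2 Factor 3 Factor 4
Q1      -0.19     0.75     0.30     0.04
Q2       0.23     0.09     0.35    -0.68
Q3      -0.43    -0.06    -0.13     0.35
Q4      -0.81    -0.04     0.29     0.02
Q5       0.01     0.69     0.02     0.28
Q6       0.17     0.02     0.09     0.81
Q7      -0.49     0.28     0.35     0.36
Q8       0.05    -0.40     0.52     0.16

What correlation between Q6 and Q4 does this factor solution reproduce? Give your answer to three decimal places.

-0.096

r̂ = Σ λ_i·λ_j across factors = (0.17)(-0.81) + (0.02)(-0.04) + (0.09)(0.29) + (0.81)(0.02)
  = -0.1377 -0.0008 +0.0261 +0.0162 = -0.0962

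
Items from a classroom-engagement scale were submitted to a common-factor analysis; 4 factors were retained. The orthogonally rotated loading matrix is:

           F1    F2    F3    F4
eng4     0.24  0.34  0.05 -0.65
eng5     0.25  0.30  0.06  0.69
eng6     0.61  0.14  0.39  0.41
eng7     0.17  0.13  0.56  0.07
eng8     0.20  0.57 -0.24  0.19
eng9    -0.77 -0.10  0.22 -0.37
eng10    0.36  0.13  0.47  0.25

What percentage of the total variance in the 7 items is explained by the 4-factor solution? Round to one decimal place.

SS loadings by factor: 1.2836, 0.5939, 0.7987, 1.3071; total = 3.9833.
Total variance with 7 standardized items is 7, so the solution explains 3.9833/7 = 0.5690 = 56.90%.

56.9%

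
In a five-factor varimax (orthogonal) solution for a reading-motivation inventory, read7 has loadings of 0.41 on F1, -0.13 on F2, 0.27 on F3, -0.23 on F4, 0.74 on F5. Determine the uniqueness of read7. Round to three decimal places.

0.142

h² = 0.41² + (-0.13)² + 0.27² + (-0.23)² + 0.74² = 0.1681 + 0.0169 + 0.0729 + 0.0529 + 0.5476 = 0.8584
Uniqueness u² = 1 − h² = 1 − 0.8584 = 0.1416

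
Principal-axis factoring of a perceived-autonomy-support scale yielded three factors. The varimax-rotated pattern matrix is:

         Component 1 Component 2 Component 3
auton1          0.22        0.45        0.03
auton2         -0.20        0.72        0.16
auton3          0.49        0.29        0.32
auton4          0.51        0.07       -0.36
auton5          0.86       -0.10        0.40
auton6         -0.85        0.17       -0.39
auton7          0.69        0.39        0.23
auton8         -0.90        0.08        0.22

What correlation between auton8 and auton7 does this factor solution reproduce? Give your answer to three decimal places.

-0.539

r̂ = Σ λ_i·λ_j across factors = (-0.90)(0.69) + (0.08)(0.39) + (0.22)(0.23)
  = -0.6210 +0.0312 +0.0506 = -0.5392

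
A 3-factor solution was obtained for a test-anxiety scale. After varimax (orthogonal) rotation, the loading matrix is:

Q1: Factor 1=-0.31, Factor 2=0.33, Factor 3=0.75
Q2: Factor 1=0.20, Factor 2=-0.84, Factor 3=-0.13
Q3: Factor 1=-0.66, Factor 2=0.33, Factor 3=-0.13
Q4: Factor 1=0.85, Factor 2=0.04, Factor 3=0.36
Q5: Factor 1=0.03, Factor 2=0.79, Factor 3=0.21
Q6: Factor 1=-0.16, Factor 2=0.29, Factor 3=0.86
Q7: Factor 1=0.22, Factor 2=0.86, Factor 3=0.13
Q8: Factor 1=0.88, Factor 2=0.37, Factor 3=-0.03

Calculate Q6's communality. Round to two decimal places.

h² = (-0.16)² + 0.29² + 0.86² = 0.0256 + 0.0841 + 0.7396 = 0.8493

0.85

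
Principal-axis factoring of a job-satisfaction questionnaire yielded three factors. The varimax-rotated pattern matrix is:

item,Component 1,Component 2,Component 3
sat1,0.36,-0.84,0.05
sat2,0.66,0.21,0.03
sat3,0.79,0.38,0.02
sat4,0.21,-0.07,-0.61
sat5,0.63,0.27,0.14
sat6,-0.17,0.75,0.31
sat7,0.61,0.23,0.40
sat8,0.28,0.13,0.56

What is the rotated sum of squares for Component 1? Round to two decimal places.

2.11

SS loadings for Component 1 = 0.36² + 0.66² + 0.79² + 0.21² + 0.63² + (-0.17)² + 0.61² + 0.28² = 0.1296 + 0.4356 + 0.6241 + 0.0441 + 0.3969 + 0.0289 + 0.3721 + 0.0784 = 2.1097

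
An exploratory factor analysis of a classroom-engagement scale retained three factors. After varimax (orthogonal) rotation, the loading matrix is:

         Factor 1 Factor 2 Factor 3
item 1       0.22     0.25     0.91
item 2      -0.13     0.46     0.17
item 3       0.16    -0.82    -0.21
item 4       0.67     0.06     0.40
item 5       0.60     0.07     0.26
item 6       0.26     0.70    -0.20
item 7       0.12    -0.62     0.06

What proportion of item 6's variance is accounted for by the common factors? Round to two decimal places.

0.60

h² = 0.26² + 0.70² + (-0.20)² = 0.0676 + 0.4900 + 0.0400 = 0.5976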